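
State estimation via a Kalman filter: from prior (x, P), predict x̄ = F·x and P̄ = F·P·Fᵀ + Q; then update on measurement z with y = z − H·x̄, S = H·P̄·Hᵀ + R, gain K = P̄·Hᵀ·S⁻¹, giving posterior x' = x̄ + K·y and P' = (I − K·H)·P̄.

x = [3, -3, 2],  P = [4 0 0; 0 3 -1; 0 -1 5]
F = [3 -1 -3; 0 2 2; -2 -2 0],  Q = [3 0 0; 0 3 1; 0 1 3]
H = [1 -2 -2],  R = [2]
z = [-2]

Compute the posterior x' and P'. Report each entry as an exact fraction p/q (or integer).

x̄ = F·x = [6, -2, 0]
P̄ = F·P·Fᵀ + Q = [81 -28 -24; -28 27 -7; -24 -7 31]
y = z − H·x̄ = [-12]
S = H·P̄·Hᵀ + R = [467]
K = P̄·Hᵀ·S⁻¹ = [185/467; -68/467; -72/467]
x' = x̄ + K·y = [582/467, -118/467, 864/467]
P' = (I − K·H)·P̄ = [3602/467 -496/467 2112/467; -496/467 7985/467 -8165/467; 2112/467 -8165/467 9293/467]

x' = [582/467, -118/467, 864/467]
P' = [3602/467 -496/467 2112/467; -496/467 7985/467 -8165/467; 2112/467 -8165/467 9293/467]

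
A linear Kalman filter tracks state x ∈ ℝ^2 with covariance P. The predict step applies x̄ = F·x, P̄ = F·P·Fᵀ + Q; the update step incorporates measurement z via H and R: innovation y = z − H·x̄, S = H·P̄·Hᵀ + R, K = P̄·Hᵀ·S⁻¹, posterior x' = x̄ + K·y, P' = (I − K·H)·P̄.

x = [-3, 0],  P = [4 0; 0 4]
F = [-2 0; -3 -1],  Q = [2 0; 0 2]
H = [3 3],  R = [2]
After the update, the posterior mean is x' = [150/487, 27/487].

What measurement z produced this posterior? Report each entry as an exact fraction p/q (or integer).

z = [1]

x̄ = F·x = [6, 9]
P̄ = F·P·Fᵀ + Q = [18 24; 24 42]
S = H·P̄·Hᵀ + R = [974]
K = P̄·Hᵀ·S⁻¹ = [63/487; 99/487]
x' − x̄ = [-2772/487, -4356/487] = K·y
y = (KᵀK)⁻¹·Kᵀ·(x' − x̄) = [-44]
z = y + H·x̄ = [-44] + [45] = [1]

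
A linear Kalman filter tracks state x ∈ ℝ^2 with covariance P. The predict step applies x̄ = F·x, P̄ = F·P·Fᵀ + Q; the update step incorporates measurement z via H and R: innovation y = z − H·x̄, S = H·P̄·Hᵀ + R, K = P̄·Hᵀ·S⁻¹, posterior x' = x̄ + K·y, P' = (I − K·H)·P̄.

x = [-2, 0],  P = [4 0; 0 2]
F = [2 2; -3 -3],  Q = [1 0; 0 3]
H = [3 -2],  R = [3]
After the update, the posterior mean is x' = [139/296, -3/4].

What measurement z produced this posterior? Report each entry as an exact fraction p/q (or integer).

x̄ = F·x = [-4, 6]
P̄ = F·P·Fᵀ + Q = [25 -36; -36 57]
S = H·P̄·Hᵀ + R = [888]
K = P̄·Hᵀ·S⁻¹ = [49/296; -1/4]
x' − x̄ = [1323/296, -27/4] = K·y
y = (KᵀK)⁻¹·Kᵀ·(x' − x̄) = [27]
z = y + H·x̄ = [27] + [-24] = [3]

z = [3]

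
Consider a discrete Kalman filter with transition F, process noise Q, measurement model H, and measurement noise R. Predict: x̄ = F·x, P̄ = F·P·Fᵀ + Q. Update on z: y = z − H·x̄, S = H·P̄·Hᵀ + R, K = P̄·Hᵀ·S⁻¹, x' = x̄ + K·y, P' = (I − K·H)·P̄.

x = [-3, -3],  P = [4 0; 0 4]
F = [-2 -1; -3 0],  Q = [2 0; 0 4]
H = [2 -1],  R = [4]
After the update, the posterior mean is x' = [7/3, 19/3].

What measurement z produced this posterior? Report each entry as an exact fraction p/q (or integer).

z = [-3]

x̄ = F·x = [9, 9]
P̄ = F·P·Fᵀ + Q = [22 24; 24 40]
S = H·P̄·Hᵀ + R = [36]
K = P̄·Hᵀ·S⁻¹ = [5/9; 2/9]
x' − x̄ = [-20/3, -8/3] = K·y
y = (KᵀK)⁻¹·Kᵀ·(x' − x̄) = [-12]
z = y + H·x̄ = [-12] + [9] = [-3]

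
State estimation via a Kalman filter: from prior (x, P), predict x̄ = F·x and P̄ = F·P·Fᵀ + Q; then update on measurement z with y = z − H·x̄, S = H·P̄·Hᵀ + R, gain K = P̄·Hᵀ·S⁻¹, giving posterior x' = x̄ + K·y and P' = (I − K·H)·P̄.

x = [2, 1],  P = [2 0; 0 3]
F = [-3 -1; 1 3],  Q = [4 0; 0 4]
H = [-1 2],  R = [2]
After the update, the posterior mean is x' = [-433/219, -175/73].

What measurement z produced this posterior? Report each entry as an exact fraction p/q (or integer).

x̄ = F·x = [-7, 5]
P̄ = F·P·Fᵀ + Q = [25 -15; -15 33]
S = H·P̄·Hᵀ + R = [219]
K = P̄·Hᵀ·S⁻¹ = [-55/219; 27/73]
x' − x̄ = [1100/219, -540/73] = K·y
y = (KᵀK)⁻¹·Kᵀ·(x' − x̄) = [-20]
z = y + H·x̄ = [-20] + [17] = [-3]

z = [-3]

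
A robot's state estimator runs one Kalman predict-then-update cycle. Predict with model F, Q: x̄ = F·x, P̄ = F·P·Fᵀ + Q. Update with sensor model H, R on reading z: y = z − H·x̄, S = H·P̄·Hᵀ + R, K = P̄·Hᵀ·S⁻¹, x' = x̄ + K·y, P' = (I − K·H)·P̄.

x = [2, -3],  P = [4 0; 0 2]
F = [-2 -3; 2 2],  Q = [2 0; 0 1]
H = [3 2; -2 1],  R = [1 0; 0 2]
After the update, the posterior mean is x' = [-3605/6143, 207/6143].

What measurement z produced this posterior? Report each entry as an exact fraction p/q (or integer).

z = [-2, 1]

x̄ = F·x = [5, -2]
P̄ = F·P·Fᵀ + Q = [36 -28; -28 25]
S = H·P̄·Hᵀ + R = [89 -138; -138 283]
K = P̄·Hᵀ·S⁻¹ = [916/6143 -1724/6143; 1556/6143 2517/6143]
x' − x̄ = [-34320/6143, 12493/6143] = K·y
y = (KᵀK)⁻¹·Kᵀ·(x' − x̄) = [-13, 13]
z = y + H·x̄ = [-13, 13] + [11, -12] = [-2, 1]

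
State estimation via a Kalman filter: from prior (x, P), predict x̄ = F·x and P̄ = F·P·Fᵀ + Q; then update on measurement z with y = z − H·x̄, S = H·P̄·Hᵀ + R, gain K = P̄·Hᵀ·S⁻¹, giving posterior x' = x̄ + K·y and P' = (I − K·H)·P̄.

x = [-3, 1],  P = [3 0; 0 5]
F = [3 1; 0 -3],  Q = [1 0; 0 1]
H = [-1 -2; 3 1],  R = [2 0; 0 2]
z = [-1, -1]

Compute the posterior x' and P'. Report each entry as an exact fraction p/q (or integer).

x̄ = F·x = [-8, -3]
P̄ = F·P·Fᵀ + Q = [33 -15; -15 46]
y = z − H·x̄ = [-15, 26]
S = H·P̄·Hᵀ + R = [159 -86; -86 255]
K = P̄·Hᵀ·S⁻¹ = [6459/33149 13098/33149; -19549/33149 -6463/33149]
x' = x̄ + K·y = [-21529/33149, 25750/33149]
P' = (I − K·H)·P̄ = [13062/33149 -12990/33149; -12990/33149 26044/33149]

x' = [-21529/33149, 25750/33149]
P' = [13062/33149 -12990/33149; -12990/33149 26044/33149]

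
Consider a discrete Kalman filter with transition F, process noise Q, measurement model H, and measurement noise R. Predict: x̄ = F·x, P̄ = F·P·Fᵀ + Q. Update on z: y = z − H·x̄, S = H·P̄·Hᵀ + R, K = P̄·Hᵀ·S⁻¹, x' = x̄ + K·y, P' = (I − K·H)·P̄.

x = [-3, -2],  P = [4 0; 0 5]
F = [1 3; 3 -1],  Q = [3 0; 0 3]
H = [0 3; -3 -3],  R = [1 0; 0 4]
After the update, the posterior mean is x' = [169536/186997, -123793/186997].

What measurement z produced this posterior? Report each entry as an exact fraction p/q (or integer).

x̄ = F·x = [-9, -7]
P̄ = F·P·Fᵀ + Q = [52 -3; -3 44]
S = H·P̄·Hᵀ + R = [397 -369; -369 814]
K = P̄·Hᵀ·S⁻¹ = [-61569/186997 -61680/186997; 62061/186997 -123/186997]
x' − x̄ = [1852509/186997, 1185186/186997] = K·y
y = (KᵀK)⁻¹·Kᵀ·(x' − x̄) = [19, -49]
z = y + H·x̄ = [19, -49] + [-21, 48] = [-2, -1]

z = [-2, -1]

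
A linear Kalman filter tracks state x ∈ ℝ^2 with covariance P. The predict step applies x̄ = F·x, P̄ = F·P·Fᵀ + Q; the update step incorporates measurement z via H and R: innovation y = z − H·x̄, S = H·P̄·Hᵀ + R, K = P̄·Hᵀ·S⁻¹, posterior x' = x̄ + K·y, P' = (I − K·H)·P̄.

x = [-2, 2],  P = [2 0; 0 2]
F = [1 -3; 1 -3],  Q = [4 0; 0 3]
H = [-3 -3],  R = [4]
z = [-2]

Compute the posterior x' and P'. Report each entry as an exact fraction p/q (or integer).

x' = [304/787, 154/787]
P' = [1464/787 -1288/787; -1288/787 1460/787]

x̄ = F·x = [-8, -8]
P̄ = F·P·Fᵀ + Q = [24 20; 20 23]
y = z − H·x̄ = [-50]
S = H·P̄·Hᵀ + R = [787]
K = P̄·Hᵀ·S⁻¹ = [-132/787; -129/787]
x' = x̄ + K·y = [304/787, 154/787]
P' = (I − K·H)·P̄ = [1464/787 -1288/787; -1288/787 1460/787]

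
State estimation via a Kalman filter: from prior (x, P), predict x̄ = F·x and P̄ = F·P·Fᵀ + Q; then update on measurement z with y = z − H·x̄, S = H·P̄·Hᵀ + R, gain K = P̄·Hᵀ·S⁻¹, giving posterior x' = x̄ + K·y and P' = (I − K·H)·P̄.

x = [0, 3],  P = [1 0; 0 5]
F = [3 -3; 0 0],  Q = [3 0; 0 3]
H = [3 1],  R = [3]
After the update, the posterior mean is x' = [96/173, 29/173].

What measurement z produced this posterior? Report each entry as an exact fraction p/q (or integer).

z = [2]

x̄ = F·x = [-9, 0]
P̄ = F·P·Fᵀ + Q = [57 0; 0 3]
S = H·P̄·Hᵀ + R = [519]
K = P̄·Hᵀ·S⁻¹ = [57/173; 1/173]
x' − x̄ = [1653/173, 29/173] = K·y
y = (KᵀK)⁻¹·Kᵀ·(x' − x̄) = [29]
z = y + H·x̄ = [29] + [-27] = [2]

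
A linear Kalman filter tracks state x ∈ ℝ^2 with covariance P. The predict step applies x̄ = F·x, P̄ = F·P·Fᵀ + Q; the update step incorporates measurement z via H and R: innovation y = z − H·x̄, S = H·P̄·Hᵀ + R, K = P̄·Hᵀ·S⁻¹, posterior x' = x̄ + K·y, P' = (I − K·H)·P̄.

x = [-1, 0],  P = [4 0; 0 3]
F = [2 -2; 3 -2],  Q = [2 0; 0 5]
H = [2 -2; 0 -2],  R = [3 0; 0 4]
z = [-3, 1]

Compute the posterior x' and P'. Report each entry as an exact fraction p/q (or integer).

x' = [-1217/691, -1277/2764]
P' = [1074/691 642/691; 642/691 1335/1382]

x̄ = F·x = [-2, -3]
P̄ = F·P·Fᵀ + Q = [30 36; 36 53]
y = z − H·x̄ = [-5, -5]
S = H·P̄·Hᵀ + R = [47 68; 68 216]
K = P̄·Hᵀ·S⁻¹ = [288/691 -321/691; -17/691 -1335/2764]
x' = x̄ + K·y = [-1217/691, -1277/2764]
P' = (I − K·H)·P̄ = [1074/691 642/691; 642/691 1335/1382]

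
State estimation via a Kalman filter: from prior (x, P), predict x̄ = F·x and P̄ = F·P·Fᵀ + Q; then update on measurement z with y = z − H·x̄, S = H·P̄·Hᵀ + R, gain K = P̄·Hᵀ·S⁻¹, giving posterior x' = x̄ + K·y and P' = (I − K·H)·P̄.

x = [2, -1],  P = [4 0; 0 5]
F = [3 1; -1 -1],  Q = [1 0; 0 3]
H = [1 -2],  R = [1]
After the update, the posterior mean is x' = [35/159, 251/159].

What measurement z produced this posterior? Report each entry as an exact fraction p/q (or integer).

z = [-3]

x̄ = F·x = [5, -1]
P̄ = F·P·Fᵀ + Q = [42 -17; -17 12]
S = H·P̄·Hᵀ + R = [159]
K = P̄·Hᵀ·S⁻¹ = [76/159; -41/159]
x' − x̄ = [-760/159, 410/159] = K·y
y = (KᵀK)⁻¹·Kᵀ·(x' − x̄) = [-10]
z = y + H·x̄ = [-10] + [7] = [-3]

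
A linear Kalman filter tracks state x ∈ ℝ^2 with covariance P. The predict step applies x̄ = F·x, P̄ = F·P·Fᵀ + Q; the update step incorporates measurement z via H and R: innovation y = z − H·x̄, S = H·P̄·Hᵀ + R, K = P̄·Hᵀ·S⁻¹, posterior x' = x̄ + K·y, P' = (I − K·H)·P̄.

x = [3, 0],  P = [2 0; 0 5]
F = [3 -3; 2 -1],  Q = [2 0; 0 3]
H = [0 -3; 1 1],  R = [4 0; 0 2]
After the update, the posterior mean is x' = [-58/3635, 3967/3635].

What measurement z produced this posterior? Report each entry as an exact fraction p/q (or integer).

x̄ = F·x = [9, 6]
P̄ = F·P·Fᵀ + Q = [65 27; 27 16]
S = H·P̄·Hᵀ + R = [148 -129; -129 137]
K = P̄·Hᵀ·S⁻¹ = [771/3635 3167/3635; -1029/3635 172/3635]
x' − x̄ = [-32773/3635, -17843/3635] = K·y
y = (KᵀK)⁻¹·Kᵀ·(x' − x̄) = [15, -14]
z = y + H·x̄ = [15, -14] + [-18, 15] = [-3, 1]

z = [-3, 1]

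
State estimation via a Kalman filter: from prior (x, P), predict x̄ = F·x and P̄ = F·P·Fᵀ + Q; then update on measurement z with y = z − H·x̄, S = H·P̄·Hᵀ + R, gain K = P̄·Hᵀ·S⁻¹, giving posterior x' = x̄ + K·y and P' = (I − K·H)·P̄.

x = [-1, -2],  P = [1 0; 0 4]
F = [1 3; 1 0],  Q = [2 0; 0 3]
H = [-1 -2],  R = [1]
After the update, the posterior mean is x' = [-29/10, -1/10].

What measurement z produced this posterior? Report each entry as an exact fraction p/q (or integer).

x̄ = F·x = [-7, -1]
P̄ = F·P·Fᵀ + Q = [39 1; 1 4]
S = H·P̄·Hᵀ + R = [60]
K = P̄·Hᵀ·S⁻¹ = [-41/60; -3/20]
x' − x̄ = [41/10, 9/10] = K·y
y = (KᵀK)⁻¹·Kᵀ·(x' − x̄) = [-6]
z = y + H·x̄ = [-6] + [9] = [3]

z = [3]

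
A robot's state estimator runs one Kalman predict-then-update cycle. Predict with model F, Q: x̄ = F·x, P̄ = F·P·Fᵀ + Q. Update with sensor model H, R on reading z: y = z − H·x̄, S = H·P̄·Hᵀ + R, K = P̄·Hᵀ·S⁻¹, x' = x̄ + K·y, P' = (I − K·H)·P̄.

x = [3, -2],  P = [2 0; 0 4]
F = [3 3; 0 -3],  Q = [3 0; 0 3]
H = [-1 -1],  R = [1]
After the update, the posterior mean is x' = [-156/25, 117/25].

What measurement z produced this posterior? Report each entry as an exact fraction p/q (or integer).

x̄ = F·x = [3, 6]
P̄ = F·P·Fᵀ + Q = [57 -36; -36 39]
S = H·P̄·Hᵀ + R = [25]
K = P̄·Hᵀ·S⁻¹ = [-21/25; -3/25]
x' − x̄ = [-231/25, -33/25] = K·y
y = (KᵀK)⁻¹·Kᵀ·(x' − x̄) = [11]
z = y + H·x̄ = [11] + [-9] = [2]

z = [2]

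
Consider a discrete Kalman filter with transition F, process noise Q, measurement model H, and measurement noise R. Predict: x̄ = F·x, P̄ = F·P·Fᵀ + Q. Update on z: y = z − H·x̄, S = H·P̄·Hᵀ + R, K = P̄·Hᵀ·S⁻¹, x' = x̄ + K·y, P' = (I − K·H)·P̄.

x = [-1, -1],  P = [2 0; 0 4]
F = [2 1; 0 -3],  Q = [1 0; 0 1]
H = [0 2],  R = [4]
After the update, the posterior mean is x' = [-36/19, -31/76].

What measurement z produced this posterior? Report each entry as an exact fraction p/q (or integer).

x̄ = F·x = [-3, 3]
P̄ = F·P·Fᵀ + Q = [13 -12; -12 37]
S = H·P̄·Hᵀ + R = [152]
K = P̄·Hᵀ·S⁻¹ = [-3/19; 37/76]
x' − x̄ = [21/19, -259/76] = K·y
y = (KᵀK)⁻¹·Kᵀ·(x' − x̄) = [-7]
z = y + H·x̄ = [-7] + [6] = [-1]

z = [-1]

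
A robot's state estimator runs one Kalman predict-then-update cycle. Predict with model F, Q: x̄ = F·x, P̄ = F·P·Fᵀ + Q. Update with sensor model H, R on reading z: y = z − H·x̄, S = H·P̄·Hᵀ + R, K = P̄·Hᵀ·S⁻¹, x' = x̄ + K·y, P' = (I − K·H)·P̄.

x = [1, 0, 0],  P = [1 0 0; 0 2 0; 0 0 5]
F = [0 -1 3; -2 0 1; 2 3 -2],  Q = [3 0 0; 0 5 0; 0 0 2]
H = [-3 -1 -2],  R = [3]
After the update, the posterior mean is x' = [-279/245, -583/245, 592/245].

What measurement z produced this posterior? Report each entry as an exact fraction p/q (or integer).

z = [1]

x̄ = F·x = [0, -2, 2]
P̄ = F·P·Fᵀ + Q = [50 15 -36; 15 14 -14; -36 -14 44]
S = H·P̄·Hᵀ + R = [245]
K = P̄·Hᵀ·S⁻¹ = [-93/245; -31/245; 34/245]
x' − x̄ = [-279/245, -93/245, 102/245] = K·y
y = (KᵀK)⁻¹·Kᵀ·(x' − x̄) = [3]
z = y + H·x̄ = [3] + [-2] = [1]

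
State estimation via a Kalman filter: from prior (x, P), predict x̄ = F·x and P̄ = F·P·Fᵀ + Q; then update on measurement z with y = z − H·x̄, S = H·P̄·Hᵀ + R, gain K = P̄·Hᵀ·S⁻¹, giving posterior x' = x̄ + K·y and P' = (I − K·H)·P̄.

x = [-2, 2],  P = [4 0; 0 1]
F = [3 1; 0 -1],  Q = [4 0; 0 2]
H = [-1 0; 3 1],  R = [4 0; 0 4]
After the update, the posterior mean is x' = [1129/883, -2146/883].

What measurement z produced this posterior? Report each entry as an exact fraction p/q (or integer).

x̄ = F·x = [-4, -2]
P̄ = F·P·Fᵀ + Q = [41 -1; -1 3]
S = H·P̄·Hᵀ + R = [45 -122; -122 370]
K = P̄·Hᵀ·S⁻¹ = [-143/883 244/883; 185/883 61/883]
x' − x̄ = [4661/883, -380/883] = K·y
y = (KᵀK)⁻¹·Kᵀ·(x' − x̄) = [-7, 15]
z = y + H·x̄ = [-7, 15] + [4, -14] = [-3, 1]

z = [-3, 1]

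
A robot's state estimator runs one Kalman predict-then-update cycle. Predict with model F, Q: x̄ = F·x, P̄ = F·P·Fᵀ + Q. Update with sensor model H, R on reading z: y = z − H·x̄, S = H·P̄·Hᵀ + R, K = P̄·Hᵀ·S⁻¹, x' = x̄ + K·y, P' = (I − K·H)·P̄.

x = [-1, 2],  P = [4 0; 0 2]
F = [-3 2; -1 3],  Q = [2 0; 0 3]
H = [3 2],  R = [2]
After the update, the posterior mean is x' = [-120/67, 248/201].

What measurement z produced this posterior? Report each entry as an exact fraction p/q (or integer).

z = [-3]

x̄ = F·x = [7, 7]
P̄ = F·P·Fᵀ + Q = [46 24; 24 25]
S = H·P̄·Hᵀ + R = [804]
K = P̄·Hᵀ·S⁻¹ = [31/134; 61/402]
x' − x̄ = [-589/67, -1159/201] = K·y
y = (KᵀK)⁻¹·Kᵀ·(x' − x̄) = [-38]
z = y + H·x̄ = [-38] + [35] = [-3]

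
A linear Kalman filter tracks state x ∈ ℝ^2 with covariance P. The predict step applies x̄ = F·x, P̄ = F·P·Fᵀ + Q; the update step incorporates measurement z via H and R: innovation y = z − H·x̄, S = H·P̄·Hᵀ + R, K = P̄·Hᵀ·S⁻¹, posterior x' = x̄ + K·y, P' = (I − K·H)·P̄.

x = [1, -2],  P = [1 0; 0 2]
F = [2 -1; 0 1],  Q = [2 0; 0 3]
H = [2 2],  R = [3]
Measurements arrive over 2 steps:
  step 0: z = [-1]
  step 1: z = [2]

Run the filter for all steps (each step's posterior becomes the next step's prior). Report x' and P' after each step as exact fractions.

step 0: x̄ = F·x = [4, -2]
step 0: P̄ = F·P·Fᵀ + Q = [8 -2; -2 5]
step 0: y = z − H·x̄ = [-5]
step 0: S = H·P̄·Hᵀ + R = [39]
step 0: K = P̄·Hᵀ·S⁻¹ = [4/13; 2/13]
step 0: x' = x̄ + K·y = [32/13, -36/13]
step 0: P' = (I − K·H)·P̄ = [56/13 -50/13; -50/13 53/13]
step 1: x̄ = F·x = [100/13, -36/13]
step 1: P̄ = F·P·Fᵀ + Q = [503/13 -153/13; -153/13 92/13]
step 1: y = z − H·x̄ = [-102/13]
step 1: S = H·P̄·Hᵀ + R = [1195/13]
step 1: K = P̄·Hᵀ·S⁻¹ = [140/239; -122/1195]
step 1: x' = x̄ + K·y = [740/239, -2352/1195]
step 1: P' = (I − K·H)·P̄ = [1709/239 -1499/239; -1499/239 7312/1195]

step 0: x' = [32/13, -36/13], P' = [56/13 -50/13; -50/13 53/13]
step 1: x' = [740/239, -2352/1195], P' = [1709/239 -1499/239; -1499/239 7312/1195]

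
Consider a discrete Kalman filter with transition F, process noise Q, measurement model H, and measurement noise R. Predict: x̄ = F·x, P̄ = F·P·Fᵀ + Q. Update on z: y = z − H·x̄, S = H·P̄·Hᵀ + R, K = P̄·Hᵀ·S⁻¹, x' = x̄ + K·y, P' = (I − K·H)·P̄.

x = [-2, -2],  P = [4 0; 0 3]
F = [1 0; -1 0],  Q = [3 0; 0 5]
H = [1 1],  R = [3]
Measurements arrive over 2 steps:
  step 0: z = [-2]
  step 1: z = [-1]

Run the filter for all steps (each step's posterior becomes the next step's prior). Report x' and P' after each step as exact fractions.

step 0: x' = [-28/11, 12/11], P' = [68/11 -59/11; -59/11 74/11]
step 1: x' = [-31/11, 23/11], P' = [92/11 -83/11; -83/11 98/11]

step 0: x̄ = F·x = [-2, 2]
step 0: P̄ = F·P·Fᵀ + Q = [7 -4; -4 9]
step 0: y = z − H·x̄ = [-2]
step 0: S = H·P̄·Hᵀ + R = [11]
step 0: K = P̄·Hᵀ·S⁻¹ = [3/11; 5/11]
step 0: x' = x̄ + K·y = [-28/11, 12/11]
step 0: P' = (I − K·H)·P̄ = [68/11 -59/11; -59/11 74/11]
step 1: x̄ = F·x = [-28/11, 28/11]
step 1: P̄ = F·P·Fᵀ + Q = [101/11 -68/11; -68/11 123/11]
step 1: y = z − H·x̄ = [-1]
step 1: S = H·P̄·Hᵀ + R = [11]
step 1: K = P̄·Hᵀ·S⁻¹ = [3/11; 5/11]
step 1: x' = x̄ + K·y = [-31/11, 23/11]
step 1: P' = (I − K·H)·P̄ = [92/11 -83/11; -83/11 98/11]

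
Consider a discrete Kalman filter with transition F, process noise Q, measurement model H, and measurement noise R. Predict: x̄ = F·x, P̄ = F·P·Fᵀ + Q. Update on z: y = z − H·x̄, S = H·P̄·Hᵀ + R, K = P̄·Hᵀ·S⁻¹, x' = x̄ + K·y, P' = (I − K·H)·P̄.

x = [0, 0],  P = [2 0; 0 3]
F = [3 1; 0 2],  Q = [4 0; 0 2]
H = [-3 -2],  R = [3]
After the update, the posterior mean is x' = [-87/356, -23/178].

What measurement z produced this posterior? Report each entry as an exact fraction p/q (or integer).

z = [1]

x̄ = F·x = [0, 0]
P̄ = F·P·Fᵀ + Q = [25 6; 6 14]
S = H·P̄·Hᵀ + R = [356]
K = P̄·Hᵀ·S⁻¹ = [-87/356; -23/178]
x' − x̄ = [-87/356, -23/178] = K·y
y = (KᵀK)⁻¹·Kᵀ·(x' − x̄) = [1]
z = y + H·x̄ = [1] + [0] = [1]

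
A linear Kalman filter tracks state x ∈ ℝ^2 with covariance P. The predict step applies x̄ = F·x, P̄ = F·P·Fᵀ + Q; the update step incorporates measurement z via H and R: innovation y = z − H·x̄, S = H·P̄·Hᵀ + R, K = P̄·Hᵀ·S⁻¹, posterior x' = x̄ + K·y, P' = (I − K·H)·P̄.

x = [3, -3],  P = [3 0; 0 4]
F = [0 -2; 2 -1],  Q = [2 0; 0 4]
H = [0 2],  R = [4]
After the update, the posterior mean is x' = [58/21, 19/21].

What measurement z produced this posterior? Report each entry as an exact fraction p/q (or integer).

z = [1]

x̄ = F·x = [6, 9]
P̄ = F·P·Fᵀ + Q = [18 8; 8 20]
S = H·P̄·Hᵀ + R = [84]
K = P̄·Hᵀ·S⁻¹ = [4/21; 10/21]
x' − x̄ = [-68/21, -170/21] = K·y
y = (KᵀK)⁻¹·Kᵀ·(x' − x̄) = [-17]
z = y + H·x̄ = [-17] + [18] = [1]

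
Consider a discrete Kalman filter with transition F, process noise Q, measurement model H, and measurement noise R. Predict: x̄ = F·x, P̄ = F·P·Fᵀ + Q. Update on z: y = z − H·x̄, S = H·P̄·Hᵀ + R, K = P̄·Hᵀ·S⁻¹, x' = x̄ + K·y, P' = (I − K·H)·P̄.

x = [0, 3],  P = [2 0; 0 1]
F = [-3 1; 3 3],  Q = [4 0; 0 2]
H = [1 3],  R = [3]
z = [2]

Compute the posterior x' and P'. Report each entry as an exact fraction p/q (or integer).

x' = [1207/197, -243/197]
P' = [4047/197 -1371/197; -1371/197 529/197]

x̄ = F·x = [3, 9]
P̄ = F·P·Fᵀ + Q = [23 -15; -15 29]
y = z − H·x̄ = [-28]
S = H·P̄·Hᵀ + R = [197]
K = P̄·Hᵀ·S⁻¹ = [-22/197; 72/197]
x' = x̄ + K·y = [1207/197, -243/197]
P' = (I − K·H)·P̄ = [4047/197 -1371/197; -1371/197 529/197]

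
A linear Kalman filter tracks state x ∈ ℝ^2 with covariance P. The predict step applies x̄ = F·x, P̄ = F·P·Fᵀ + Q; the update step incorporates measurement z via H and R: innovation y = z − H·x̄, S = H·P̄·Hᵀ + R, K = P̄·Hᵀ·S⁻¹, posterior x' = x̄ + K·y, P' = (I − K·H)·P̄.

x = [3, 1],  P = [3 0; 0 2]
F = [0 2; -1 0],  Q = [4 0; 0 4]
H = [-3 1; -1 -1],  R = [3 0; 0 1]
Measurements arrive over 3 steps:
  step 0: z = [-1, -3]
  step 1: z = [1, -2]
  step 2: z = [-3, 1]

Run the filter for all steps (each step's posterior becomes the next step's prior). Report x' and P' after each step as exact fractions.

step 0: x̄ = F·x = [2, -3]
step 0: P̄ = F·P·Fᵀ + Q = [12 0; 0 7]
step 0: y = z − H·x̄ = [8, -4]
step 0: S = H·P̄·Hᵀ + R = [118 29; 29 20]
step 0: K = P̄·Hᵀ·S⁻¹ = [-12/49 -12/49; 7/31 -21/31]
step 0: x' = x̄ + K·y = [50/49, 47/31]
step 0: P' = (I − K·H)·P̄ = [12/49 0; 0 21/31]
step 1: x̄ = F·x = [94/31, -50/49]
step 1: P̄ = F·P·Fᵀ + Q = [208/31 0; 0 208/49]
step 1: y = z − H·x̄ = [16887/1519, 18/1519]
step 1: S = H·P̄·Hᵀ + R = [102733/1519 24128/1519; 24128/1519 18159/1519]
step 1: K = P̄·Hᵀ·S⁻¹ = [-208/863 -208/863; 208/979 -624/979]
step 1: x' = x̄ + K·y = [302/863, 1306/979]
step 1: P' = (I − K·H)·P̄ = [208/863 0; 0 624/979]
step 2: x̄ = F·x = [2612/979, -302/863]
step 2: P̄ = F·P·Fᵀ + Q = [6412/979 0; 0 3660/863]
step 2: y = z − H·x̄ = [4523495/844877, 2803375/844877]
step 2: S = H·P̄·Hᵀ + R = [55919775/844877 13017528/844877; 13017528/844877 9961573/844877]
step 2: K = P̄·Hᵀ·S⁻¹ = [-6412/26627 -6412/26627; 1220/5743 -3660/5743]
step 2: x' = x̄ + K·y = [15436/26627, -7622/5743]
step 2: P' = (I − K·H)·P̄ = [6412/26627 0; 0 3660/5743]

step 0: x' = [50/49, 47/31], P' = [12/49 0; 0 21/31]
step 1: x' = [302/863, 1306/979], P' = [208/863 0; 0 624/979]
step 2: x' = [15436/26627, -7622/5743], P' = [6412/26627 0; 0 3660/5743]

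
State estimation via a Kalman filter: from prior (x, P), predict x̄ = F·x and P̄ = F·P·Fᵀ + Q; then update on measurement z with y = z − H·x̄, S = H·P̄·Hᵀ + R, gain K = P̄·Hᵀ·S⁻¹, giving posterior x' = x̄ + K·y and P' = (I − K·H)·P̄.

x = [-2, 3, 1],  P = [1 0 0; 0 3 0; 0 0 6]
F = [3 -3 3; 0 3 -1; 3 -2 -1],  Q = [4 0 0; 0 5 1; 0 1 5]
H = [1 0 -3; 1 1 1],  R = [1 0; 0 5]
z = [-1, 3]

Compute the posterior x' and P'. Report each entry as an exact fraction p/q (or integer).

x' = [-51960/23651, 104416/23651, -9923/23651]
P' = [531059/23651 -599655/23651 174726/23651; -599655/23651 767518/23651 -199393/23651; 174726/23651 -199393/23651 60097/23651]

x̄ = F·x = [-12, 8, -13]
P̄ = F·P·Fᵀ + Q = [94 -45 9; -45 38 -11; 9 -11 32]
y = z − H·x̄ = [-28, 20]
S = H·P̄·Hᵀ + R = [329 -32; -32 75]
K = P̄·Hᵀ·S⁻¹ = [6881/23651 21226/23651; -1476/23651 -6306/23651; -5565/23651 7086/23651]
x' = x̄ + K·y = [-51960/23651, 104416/23651, -9923/23651]
P' = (I − K·H)·P̄ = [531059/23651 -599655/23651 174726/23651; -599655/23651 767518/23651 -199393/23651; 174726/23651 -199393/23651 60097/23651]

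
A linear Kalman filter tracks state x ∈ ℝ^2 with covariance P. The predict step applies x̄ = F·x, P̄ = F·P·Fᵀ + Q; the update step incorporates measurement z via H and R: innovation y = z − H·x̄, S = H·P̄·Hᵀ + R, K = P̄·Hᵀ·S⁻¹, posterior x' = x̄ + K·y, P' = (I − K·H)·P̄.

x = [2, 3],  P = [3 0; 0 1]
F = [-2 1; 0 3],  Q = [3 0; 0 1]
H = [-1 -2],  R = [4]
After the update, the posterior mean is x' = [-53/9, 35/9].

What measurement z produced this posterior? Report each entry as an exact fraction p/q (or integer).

x̄ = F·x = [-1, 9]
P̄ = F·P·Fᵀ + Q = [16 3; 3 10]
S = H·P̄·Hᵀ + R = [72]
K = P̄·Hᵀ·S⁻¹ = [-11/36; -23/72]
x' − x̄ = [-44/9, -46/9] = K·y
y = (KᵀK)⁻¹·Kᵀ·(x' − x̄) = [16]
z = y + H·x̄ = [16] + [-17] = [-1]

z = [-1]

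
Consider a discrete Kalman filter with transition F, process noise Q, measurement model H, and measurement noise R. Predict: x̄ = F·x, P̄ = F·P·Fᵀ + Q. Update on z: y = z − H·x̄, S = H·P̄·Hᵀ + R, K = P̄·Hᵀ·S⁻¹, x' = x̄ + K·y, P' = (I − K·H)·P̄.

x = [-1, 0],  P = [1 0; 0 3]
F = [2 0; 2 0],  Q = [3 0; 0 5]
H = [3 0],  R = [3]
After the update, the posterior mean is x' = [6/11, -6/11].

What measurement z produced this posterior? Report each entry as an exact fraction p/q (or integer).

z = [2]

x̄ = F·x = [-2, -2]
P̄ = F·P·Fᵀ + Q = [7 4; 4 9]
S = H·P̄·Hᵀ + R = [66]
K = P̄·Hᵀ·S⁻¹ = [7/22; 2/11]
x' − x̄ = [28/11, 16/11] = K·y
y = (KᵀK)⁻¹·Kᵀ·(x' − x̄) = [8]
z = y + H·x̄ = [8] + [-6] = [2]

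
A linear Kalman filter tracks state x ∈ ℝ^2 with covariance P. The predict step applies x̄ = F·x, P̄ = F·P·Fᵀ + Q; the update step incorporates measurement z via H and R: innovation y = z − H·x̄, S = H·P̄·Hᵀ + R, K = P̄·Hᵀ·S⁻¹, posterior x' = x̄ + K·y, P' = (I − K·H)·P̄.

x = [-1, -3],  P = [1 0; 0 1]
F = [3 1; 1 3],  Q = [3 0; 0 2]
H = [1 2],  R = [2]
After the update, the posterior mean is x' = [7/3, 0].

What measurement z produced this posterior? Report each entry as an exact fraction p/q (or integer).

x̄ = F·x = [-6, -10]
P̄ = F·P·Fᵀ + Q = [13 6; 6 12]
S = H·P̄·Hᵀ + R = [87]
K = P̄·Hᵀ·S⁻¹ = [25/87; 10/29]
x' − x̄ = [25/3, 10] = K·y
y = (KᵀK)⁻¹·Kᵀ·(x' − x̄) = [29]
z = y + H·x̄ = [29] + [-26] = [3]

z = [3]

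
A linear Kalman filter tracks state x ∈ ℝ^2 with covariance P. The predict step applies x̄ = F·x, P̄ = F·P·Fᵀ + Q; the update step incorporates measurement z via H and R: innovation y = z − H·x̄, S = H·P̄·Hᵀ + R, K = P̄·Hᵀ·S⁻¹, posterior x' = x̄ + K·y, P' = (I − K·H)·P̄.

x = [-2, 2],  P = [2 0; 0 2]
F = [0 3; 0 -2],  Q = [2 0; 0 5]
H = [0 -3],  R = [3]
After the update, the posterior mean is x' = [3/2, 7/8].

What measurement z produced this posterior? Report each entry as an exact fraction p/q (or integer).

z = [-3]

x̄ = F·x = [6, -4]
P̄ = F·P·Fᵀ + Q = [20 -12; -12 13]
S = H·P̄·Hᵀ + R = [120]
K = P̄·Hᵀ·S⁻¹ = [3/10; -13/40]
x' − x̄ = [-9/2, 39/8] = K·y
y = (KᵀK)⁻¹·Kᵀ·(x' − x̄) = [-15]
z = y + H·x̄ = [-15] + [12] = [-3]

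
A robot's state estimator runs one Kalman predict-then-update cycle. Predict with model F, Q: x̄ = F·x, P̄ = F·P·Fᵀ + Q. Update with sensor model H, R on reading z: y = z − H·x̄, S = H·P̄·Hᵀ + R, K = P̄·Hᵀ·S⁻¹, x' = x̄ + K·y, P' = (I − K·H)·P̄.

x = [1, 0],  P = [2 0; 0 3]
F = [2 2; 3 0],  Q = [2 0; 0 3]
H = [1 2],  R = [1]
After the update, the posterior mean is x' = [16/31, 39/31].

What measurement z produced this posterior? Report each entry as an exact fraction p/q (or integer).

z = [3]

x̄ = F·x = [2, 3]
P̄ = F·P·Fᵀ + Q = [22 12; 12 21]
S = H·P̄·Hᵀ + R = [155]
K = P̄·Hᵀ·S⁻¹ = [46/155; 54/155]
x' − x̄ = [-46/31, -54/31] = K·y
y = (KᵀK)⁻¹·Kᵀ·(x' − x̄) = [-5]
z = y + H·x̄ = [-5] + [8] = [3]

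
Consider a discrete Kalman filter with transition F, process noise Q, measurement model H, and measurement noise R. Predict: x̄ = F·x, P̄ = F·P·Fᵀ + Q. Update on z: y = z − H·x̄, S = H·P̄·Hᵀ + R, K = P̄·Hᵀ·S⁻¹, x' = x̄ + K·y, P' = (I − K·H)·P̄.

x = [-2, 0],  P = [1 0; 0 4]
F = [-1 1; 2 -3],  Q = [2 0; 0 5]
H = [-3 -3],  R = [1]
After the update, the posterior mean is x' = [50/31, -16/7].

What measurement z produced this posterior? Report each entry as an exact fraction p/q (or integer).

z = [2]

x̄ = F·x = [2, -4]
P̄ = F·P·Fᵀ + Q = [7 -14; -14 45]
S = H·P̄·Hᵀ + R = [217]
K = P̄·Hᵀ·S⁻¹ = [3/31; -3/7]
x' − x̄ = [-12/31, 12/7] = K·y
y = (KᵀK)⁻¹·Kᵀ·(x' − x̄) = [-4]
z = y + H·x̄ = [-4] + [6] = [2]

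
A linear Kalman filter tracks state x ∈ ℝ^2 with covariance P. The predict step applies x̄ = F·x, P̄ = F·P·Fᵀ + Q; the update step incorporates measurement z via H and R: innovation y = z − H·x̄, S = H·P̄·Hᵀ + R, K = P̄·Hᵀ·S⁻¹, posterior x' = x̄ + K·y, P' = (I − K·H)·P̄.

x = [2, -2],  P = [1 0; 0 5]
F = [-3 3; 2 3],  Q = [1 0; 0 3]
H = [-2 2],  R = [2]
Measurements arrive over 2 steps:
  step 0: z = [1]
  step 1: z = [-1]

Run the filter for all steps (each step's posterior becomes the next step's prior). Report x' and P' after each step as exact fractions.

step 0: x' = [-404/59, -365/59], P' = [2733/59 2717/59; 2717/59 2730/59]
step 1: x' = [83954/45727, 60427/45727], P' = [741002/137181 246901/45727; 246901/45727 269655/45727]

step 0: x̄ = F·x = [-12, -2]
step 0: P̄ = F·P·Fᵀ + Q = [55 39; 39 52]
step 0: y = z − H·x̄ = [-19]
step 0: S = H·P̄·Hᵀ + R = [118]
step 0: K = P̄·Hᵀ·S⁻¹ = [-16/59; 13/59]
step 0: x' = x̄ + K·y = [-404/59, -365/59]
step 0: P' = (I − K·H)·P̄ = [2733/59 2717/59; 2717/59 2730/59]
step 1: x̄ = F·x = [117/59, -1903/59]
step 1: P̄ = F·P·Fᵀ + Q = [320/59 21/59; 21/59 68283/59]
step 1: y = z − H·x̄ = [3981/59]
step 1: S = H·P̄·Hᵀ + R = [274362/59]
step 1: K = P̄·Hᵀ·S⁻¹ = [-299/137181; 22754/45727]
step 1: x' = x̄ + K·y = [83954/45727, 60427/45727]
step 1: P' = (I − K·H)·P̄ = [741002/137181 246901/45727; 246901/45727 269655/45727]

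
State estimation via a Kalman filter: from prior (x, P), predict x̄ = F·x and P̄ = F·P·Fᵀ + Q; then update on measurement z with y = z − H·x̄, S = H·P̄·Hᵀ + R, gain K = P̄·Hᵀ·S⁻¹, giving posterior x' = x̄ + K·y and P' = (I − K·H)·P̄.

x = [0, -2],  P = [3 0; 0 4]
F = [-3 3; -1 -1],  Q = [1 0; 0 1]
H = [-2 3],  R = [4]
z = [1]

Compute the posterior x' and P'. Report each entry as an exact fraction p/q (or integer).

x̄ = F·x = [-6, 2]
P̄ = F·P·Fᵀ + Q = [64 -3; -3 8]
y = z − H·x̄ = [-17]
S = H·P̄·Hᵀ + R = [368]
K = P̄·Hᵀ·S⁻¹ = [-137/368; 15/184]
x' = x̄ + K·y = [121/368, 113/184]
P' = (I − K·H)·P̄ = [4783/368 1503/184; 1503/184 511/92]

x' = [121/368, 113/184]
P' = [4783/368 1503/184; 1503/184 511/92]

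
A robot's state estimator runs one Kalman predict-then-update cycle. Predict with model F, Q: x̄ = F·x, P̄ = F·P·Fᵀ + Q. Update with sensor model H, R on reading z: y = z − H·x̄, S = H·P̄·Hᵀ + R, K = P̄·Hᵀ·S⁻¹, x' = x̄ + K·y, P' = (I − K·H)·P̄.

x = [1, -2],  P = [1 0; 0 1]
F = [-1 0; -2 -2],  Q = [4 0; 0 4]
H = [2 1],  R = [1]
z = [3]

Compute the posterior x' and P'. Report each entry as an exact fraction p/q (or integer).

x' = [-5/41, 130/41]
P' = [61/41 -110/41; -110/41 236/41]

x̄ = F·x = [-1, 2]
P̄ = F·P·Fᵀ + Q = [5 2; 2 12]
y = z − H·x̄ = [3]
S = H·P̄·Hᵀ + R = [41]
K = P̄·Hᵀ·S⁻¹ = [12/41; 16/41]
x' = x̄ + K·y = [-5/41, 130/41]
P' = (I − K·H)·P̄ = [61/41 -110/41; -110/41 236/41]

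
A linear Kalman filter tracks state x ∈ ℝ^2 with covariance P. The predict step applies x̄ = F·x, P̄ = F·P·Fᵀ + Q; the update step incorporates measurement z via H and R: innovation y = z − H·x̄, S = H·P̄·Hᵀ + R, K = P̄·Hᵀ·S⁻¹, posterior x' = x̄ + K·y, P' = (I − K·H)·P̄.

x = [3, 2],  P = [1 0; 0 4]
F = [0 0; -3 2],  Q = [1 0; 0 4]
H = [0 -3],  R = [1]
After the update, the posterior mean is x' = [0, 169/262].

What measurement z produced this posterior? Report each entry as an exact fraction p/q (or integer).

z = [-2]

x̄ = F·x = [0, -5]
P̄ = F·P·Fᵀ + Q = [1 0; 0 29]
S = H·P̄·Hᵀ + R = [262]
K = P̄·Hᵀ·S⁻¹ = [0; -87/262]
x' − x̄ = [0, 1479/262] = K·y
y = (KᵀK)⁻¹·Kᵀ·(x' − x̄) = [-17]
z = y + H·x̄ = [-17] + [15] = [-2]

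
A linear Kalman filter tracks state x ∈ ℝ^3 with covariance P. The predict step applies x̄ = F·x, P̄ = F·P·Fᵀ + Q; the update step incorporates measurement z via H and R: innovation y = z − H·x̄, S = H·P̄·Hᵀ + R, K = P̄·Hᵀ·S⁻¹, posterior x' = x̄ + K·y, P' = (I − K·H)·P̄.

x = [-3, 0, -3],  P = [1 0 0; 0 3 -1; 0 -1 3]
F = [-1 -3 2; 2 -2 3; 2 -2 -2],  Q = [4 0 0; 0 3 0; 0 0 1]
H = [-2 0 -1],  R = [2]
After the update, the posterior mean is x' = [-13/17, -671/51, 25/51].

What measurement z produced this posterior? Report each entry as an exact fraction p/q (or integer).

z = [1]

x̄ = F·x = [-3, -15, 0]
P̄ = F·P·Fᵀ + Q = [56 47 2; 47 58 0; 2 0 21]
S = H·P̄·Hᵀ + R = [255]
K = P̄·Hᵀ·S⁻¹ = [-38/85; -94/255; -5/51]
x' − x̄ = [38/17, 94/51, 25/51] = K·y
y = (KᵀK)⁻¹·Kᵀ·(x' − x̄) = [-5]
z = y + H·x̄ = [-5] + [6] = [1]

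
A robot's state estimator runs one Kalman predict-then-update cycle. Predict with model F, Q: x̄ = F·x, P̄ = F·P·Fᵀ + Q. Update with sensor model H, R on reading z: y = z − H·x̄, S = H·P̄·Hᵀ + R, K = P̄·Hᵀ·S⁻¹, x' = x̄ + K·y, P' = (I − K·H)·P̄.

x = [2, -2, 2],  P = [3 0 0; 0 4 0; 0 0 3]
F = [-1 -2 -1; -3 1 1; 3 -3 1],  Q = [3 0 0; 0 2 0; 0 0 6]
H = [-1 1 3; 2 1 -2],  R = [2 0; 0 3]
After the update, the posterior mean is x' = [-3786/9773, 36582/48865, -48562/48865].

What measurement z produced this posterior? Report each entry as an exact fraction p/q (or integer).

x̄ = F·x = [0, -6, 14]
P̄ = F·P·Fᵀ + Q = [25 -2 12; -2 36 -36; 12 -36 72]
S = H·P̄·Hᵀ + R = [427 -388; -388 467]
K = P̄·Hᵀ·S⁻¹ = [2703/9773 2748/9773; 7662/48865 17248/48865; 17928/48865 -1428/48865]
x' − x̄ = [-3786/9773, 329772/48865, -732672/48865] = K·y
y = (KᵀK)⁻¹·Kᵀ·(x' − x̄) = [-38, 36]
z = y + H·x̄ = [-38, 36] + [36, -34] = [-2, 2]

z = [-2, 2]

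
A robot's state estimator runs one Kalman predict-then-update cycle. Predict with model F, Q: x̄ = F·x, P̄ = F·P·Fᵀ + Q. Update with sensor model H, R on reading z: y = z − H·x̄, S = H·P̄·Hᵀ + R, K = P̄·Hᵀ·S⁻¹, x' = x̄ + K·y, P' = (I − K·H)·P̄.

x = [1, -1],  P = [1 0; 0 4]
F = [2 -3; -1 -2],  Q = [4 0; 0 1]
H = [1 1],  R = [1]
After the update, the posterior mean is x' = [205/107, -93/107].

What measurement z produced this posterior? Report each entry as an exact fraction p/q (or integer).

x̄ = F·x = [5, 1]
P̄ = F·P·Fᵀ + Q = [44 22; 22 18]
S = H·P̄·Hᵀ + R = [107]
K = P̄·Hᵀ·S⁻¹ = [66/107; 40/107]
x' − x̄ = [-330/107, -200/107] = K·y
y = (KᵀK)⁻¹·Kᵀ·(x' − x̄) = [-5]
z = y + H·x̄ = [-5] + [6] = [1]

z = [1]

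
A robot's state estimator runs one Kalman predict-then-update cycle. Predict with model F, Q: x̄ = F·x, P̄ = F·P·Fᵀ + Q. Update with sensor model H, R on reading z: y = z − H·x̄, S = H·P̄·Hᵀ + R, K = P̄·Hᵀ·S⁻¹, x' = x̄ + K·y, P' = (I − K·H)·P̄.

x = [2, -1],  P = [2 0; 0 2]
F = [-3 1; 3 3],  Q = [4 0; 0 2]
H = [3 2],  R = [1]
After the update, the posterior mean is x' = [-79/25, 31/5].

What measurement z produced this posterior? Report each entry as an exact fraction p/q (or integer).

x̄ = F·x = [-7, 3]
P̄ = F·P·Fᵀ + Q = [24 -12; -12 38]
S = H·P̄·Hᵀ + R = [225]
K = P̄·Hᵀ·S⁻¹ = [16/75; 8/45]
x' − x̄ = [96/25, 16/5] = K·y
y = (KᵀK)⁻¹·Kᵀ·(x' − x̄) = [18]
z = y + H·x̄ = [18] + [-15] = [3]

z = [3]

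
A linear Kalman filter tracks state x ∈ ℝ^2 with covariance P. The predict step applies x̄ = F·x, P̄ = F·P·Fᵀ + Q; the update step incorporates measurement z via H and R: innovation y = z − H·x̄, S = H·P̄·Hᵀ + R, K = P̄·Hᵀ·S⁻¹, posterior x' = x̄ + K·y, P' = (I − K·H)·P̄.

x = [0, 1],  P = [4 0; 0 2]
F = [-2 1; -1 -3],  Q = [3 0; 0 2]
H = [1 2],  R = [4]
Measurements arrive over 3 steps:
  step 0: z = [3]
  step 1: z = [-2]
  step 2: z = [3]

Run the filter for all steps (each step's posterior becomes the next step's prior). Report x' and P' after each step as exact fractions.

step 0: x' = [329/129, 13/129], P' = [2084/129 -992/129; -992/129 596/129]
step 1: x' = [18254/10499, -21872/10499], P' = [569396/10499 -268444/10499; -268444/10499 136078/10499]
step 2: x' = [-11802803/1932011, 8809112/1932011], P' = [145613036/1932011 -68215296/1932011; -68215296/1932011 33702052/1932011]

step 0: x̄ = F·x = [1, -3]
step 0: P̄ = F·P·Fᵀ + Q = [21 2; 2 24]
step 0: y = z − H·x̄ = [8]
step 0: S = H·P̄·Hᵀ + R = [129]
step 0: K = P̄·Hᵀ·S⁻¹ = [25/129; 50/129]
step 0: x' = x̄ + K·y = [329/129, 13/129]
step 0: P' = (I − K·H)·P̄ = [2084/129 -992/129; -992/129 596/129]
step 1: x̄ = F·x = [-5, -368/129]
step 1: P̄ = F·P·Fᵀ + Q = [103 -20; -20 1754/129]
step 1: y = z − H·x̄ = [1123/129]
step 1: S = H·P̄·Hᵀ + R = [10499/129]
step 1: K = P̄·Hᵀ·S⁻¹ = [8127/10499; 928/10499]
step 1: x' = x̄ + K·y = [18254/10499, -21872/10499]
step 1: P' = (I − K·H)·P̄ = [569396/10499 -268444/10499; -268444/10499 136078/10499]
step 2: x̄ = F·x = [-58380/10499, 47362/10499]
step 2: P̄ = F·P·Fᵀ + Q = [3518935/10499 -611662/10499; -611662/10499 204432/10499]
step 2: y = z − H·x̄ = [-4847/10499]
step 2: S = H·P̄·Hᵀ + R = [1932011/10499]
step 2: K = P̄·Hᵀ·S⁻¹ = [2295611/1932011; -202798/1932011]
step 2: x' = x̄ + K·y = [-11802803/1932011, 8809112/1932011]
step 2: P' = (I − K·H)·P̄ = [145613036/1932011 -68215296/1932011; -68215296/1932011 33702052/1932011]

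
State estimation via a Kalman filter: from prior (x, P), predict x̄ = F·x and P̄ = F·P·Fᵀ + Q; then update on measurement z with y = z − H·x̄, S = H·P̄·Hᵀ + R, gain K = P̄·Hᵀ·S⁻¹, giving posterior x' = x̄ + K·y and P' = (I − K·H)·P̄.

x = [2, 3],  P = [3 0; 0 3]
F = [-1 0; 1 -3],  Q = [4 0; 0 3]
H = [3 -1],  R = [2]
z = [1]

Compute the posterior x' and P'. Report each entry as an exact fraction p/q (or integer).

x' = [-2, -7]
P' = [59/29 165/29; 165/29 516/29]

x̄ = F·x = [-2, -7]
P̄ = F·P·Fᵀ + Q = [7 -3; -3 33]
y = z − H·x̄ = [0]
S = H·P̄·Hᵀ + R = [116]
K = P̄·Hᵀ·S⁻¹ = [6/29; -21/58]
x' = x̄ + K·y = [-2, -7]
P' = (I − K·H)·P̄ = [59/29 165/29; 165/29 516/29]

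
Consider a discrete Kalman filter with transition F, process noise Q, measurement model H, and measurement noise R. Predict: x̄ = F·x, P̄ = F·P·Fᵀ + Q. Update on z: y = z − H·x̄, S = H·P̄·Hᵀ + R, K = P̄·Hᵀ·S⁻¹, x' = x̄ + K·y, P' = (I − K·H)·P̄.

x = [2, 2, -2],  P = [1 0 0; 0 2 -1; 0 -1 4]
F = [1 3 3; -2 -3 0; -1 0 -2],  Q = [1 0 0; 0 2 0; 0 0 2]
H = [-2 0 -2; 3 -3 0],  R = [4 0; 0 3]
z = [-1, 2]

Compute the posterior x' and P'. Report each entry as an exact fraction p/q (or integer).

x̄ = F·x = [2, -10, 2]
P̄ = F·P·Fᵀ + Q = [38 -11 -19; -11 24 -4; -19 -4 19]
y = z − H·x̄ = [7, -34]
S = H·P̄·Hᵀ + R = [80 -204; -204 759]
K = P̄·Hᵀ·S⁻¹ = [191/3184 167/796; 225/3184 -95/796; -765/1592 -75/398]
x' = x̄ + K·y = [-15007/3184, -17345/3184, 8029/1592]
P' = (I − K·H)·P̄ = [15027/1592 14693/1592 -7609/796; 14693/1592 14883/1592 -7459/796; -7609/796 -7459/796 4187/398]

x' = [-15007/3184, -17345/3184, 8029/1592]
P' = [15027/1592 14693/1592 -7609/796; 14693/1592 14883/1592 -7459/796; -7609/796 -7459/796 4187/398]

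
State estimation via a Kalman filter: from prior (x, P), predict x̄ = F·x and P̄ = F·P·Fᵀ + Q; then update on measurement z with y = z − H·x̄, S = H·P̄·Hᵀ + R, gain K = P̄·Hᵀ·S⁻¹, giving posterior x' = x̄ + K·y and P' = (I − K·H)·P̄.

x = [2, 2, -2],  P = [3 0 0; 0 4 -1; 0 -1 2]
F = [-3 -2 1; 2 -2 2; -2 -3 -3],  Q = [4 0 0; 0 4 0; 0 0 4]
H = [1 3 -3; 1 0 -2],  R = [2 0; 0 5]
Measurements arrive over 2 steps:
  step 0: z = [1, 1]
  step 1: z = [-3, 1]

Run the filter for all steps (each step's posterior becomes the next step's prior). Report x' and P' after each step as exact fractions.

step 0: x' = [-720481/57694, -63664/28847, -386305/57694], P' = [2985009/57694 255660/28847 1506347/57694; 255660/28847 83312/28847 162340/28847; 1506347/57694 162340/28847 827181/57694]
step 1: x' = [12235521113/51843295771, -72893426618/51843295771, -16746107214/51843295771], P' = [436238299762/51843295771 32902406956/51843295771 186503795146/51843295771; 32902406956/51843295771 68493904228/51843295771 69817122648/51843295771; 186503795146/51843295771 69817122648/51843295771 136550638188/51843295771]

step 0: x̄ = F·x = [-12, -4, -4]
step 0: P̄ = F·P·Fᵀ + Q = [53 8 33; 8 48 0; 33 0 52]
step 0: y = z − H·x̄ = [13, 5]
step 0: S = H·P̄·Hᵀ + R = [805 224; 224 134]
step 0: K = P̄·Hᵀ·S⁻¹ = [-18/28847 -791/8242; 9288/28847 -1972/4121; -289/28847 -4229/8242]
step 0: x' = x̄ + K·y = [-720481/57694, -63664/28847, -386305/57694]
step 0: P' = (I − K·H)·P̄ = [2985009/57694 255660/28847 1506347/57694; 255660/28847 83312/28847 162340/28847; 1506347/57694 162340/28847 827181/57694]
step 1: x̄ = F·x = [78069/2219, -979458/28847, 2981861/57694]
step 1: P̄ = F·P·Fᵀ + Q = [938022/2219 -866924/2219 1330534/2219; -866924/2219 10754404/28847 -15994744/28847; 1330534/2219 -15994744/28847 51171301/57694]
step 1: y = z − H·x̄ = [12619455/57694, 1995811/28847]
step 1: S = H·P̄·Hᵀ + R = [911632277/57694 141381907/28847; 141381907/28847 45493355/28847]
step 1: K = P̄·Hᵀ·S⁻¹ = [-12282932404/51843295771 12646141894/51843295771; 14466375848/51843295771 -21346367668/51843295771; -6848375737/51843295771 -17319496246/51843295771]
step 1: x' = x̄ + K·y = [12235521113/51843295771, -72893426618/51843295771, -16746107214/51843295771]
step 1: P' = (I − K·H)·P̄ = [436238299762/51843295771 32902406956/51843295771 186503795146/51843295771; 32902406956/51843295771 68493904228/51843295771 69817122648/51843295771; 186503795146/51843295771 69817122648/51843295771 136550638188/51843295771]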